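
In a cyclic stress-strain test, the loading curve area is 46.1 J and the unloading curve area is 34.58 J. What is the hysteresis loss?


Hysteresis loss = loading - unloading
= 46.1 - 34.58
= 11.52 J

11.52 J


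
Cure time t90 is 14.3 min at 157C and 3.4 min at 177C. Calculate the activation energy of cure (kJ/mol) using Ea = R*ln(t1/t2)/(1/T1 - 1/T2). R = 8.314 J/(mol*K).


T1 = 430.15 K, T2 = 450.15 K
1/T1 - 1/T2 = 1.0329e-04
ln(t1/t2) = ln(14.3/3.4) = 1.4365
Ea = 8.314 * 1.4365 / 1.0329e-04 = 115626.6734 J/mol
Ea = 115.63 kJ/mol

115.63 kJ/mol


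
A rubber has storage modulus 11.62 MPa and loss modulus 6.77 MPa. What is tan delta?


tan delta = E'' / E'
= 6.77 / 11.62
= 0.5826

tan delta = 0.5826


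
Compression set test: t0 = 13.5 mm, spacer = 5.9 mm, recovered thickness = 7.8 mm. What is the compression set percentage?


CS = (t0 - recovered) / (t0 - ts) * 100
= (13.5 - 7.8) / (13.5 - 5.9) * 100
= 5.7 / 7.6 * 100
= 75.0%

75.0%


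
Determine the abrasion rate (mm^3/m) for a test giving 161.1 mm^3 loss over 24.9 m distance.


Rate = volume_loss / distance
= 161.1 / 24.9
= 6.47 mm^3/m

6.47 mm^3/m


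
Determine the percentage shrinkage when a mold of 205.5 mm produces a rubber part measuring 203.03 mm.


Shrinkage = (mold - part) / mold * 100
= (205.5 - 203.03) / 205.5 * 100
= 2.47 / 205.5 * 100
= 1.2%

1.2%


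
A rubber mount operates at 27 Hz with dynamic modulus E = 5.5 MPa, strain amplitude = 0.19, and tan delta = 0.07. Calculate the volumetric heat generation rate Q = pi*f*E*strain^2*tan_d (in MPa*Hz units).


Q = pi * f * E * strain^2 * tan_d
= pi * 27 * 5.5 * 0.19^2 * 0.07
= pi * 27 * 5.5 * 0.0361 * 0.07
= 1.1789

Q = 1.1789


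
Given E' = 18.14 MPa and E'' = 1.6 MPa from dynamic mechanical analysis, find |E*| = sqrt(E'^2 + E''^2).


|E*| = sqrt(E'^2 + E''^2)
= sqrt(18.14^2 + 1.6^2)
= sqrt(329.0596 + 2.5600)
= 18.21 MPa

18.21 MPa


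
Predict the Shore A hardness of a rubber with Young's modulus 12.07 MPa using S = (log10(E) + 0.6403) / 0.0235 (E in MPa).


log10(E) = 0.0235*S - 0.6403  =>  S = (log10(E) + 0.6403) / 0.0235
log10(12.07) = 1.081707
S = (1.081707 + 0.6403) / 0.0235 = 1.722007 / 0.0235
S = 73.3

Shore A = 73.3


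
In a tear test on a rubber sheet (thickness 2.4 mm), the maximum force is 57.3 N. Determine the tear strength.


Tear strength = force / thickness
= 57.3 / 2.4
= 23.88 N/mm

23.88 N/mm


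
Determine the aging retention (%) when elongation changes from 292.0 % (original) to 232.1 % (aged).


Retention = aged / original * 100
= 232.1 / 292.0 * 100
= 79.5%

79.5%


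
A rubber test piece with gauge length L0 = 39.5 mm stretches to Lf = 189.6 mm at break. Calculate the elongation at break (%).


Elongation = (Lf - L0) / L0 * 100
= (189.6 - 39.5) / 39.5 * 100
= 150.1 / 39.5 * 100
= 380.0%

380.0%


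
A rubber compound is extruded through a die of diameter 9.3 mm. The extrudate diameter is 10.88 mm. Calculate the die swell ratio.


Die swell ratio = D_extrudate / D_die
= 10.88 / 9.3
= 1.17

Die swell = 1.17


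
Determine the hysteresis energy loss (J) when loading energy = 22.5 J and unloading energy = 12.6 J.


Hysteresis loss = loading - unloading
= 22.5 - 12.6
= 9.9 J

9.9 J


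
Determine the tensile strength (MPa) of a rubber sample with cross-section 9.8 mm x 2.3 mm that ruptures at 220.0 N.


Area = width * thickness = 9.8 * 2.3 = 22.54 mm^2
TS = force / area = 220.0 / 22.54 = 9.76 MPa

9.76 MPa


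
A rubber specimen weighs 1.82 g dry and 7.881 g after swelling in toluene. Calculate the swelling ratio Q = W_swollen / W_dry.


Q = W_swollen / W_dry
Q = 7.881 / 1.82
Q = 4.33

Q = 4.33


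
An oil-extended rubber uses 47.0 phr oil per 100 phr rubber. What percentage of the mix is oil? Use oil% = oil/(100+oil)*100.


Oil % = oil / (100 + oil) * 100
= 47.0 / (100 + 47.0) * 100
= 47.0 / 147.0 * 100
= 31.97%

31.97%


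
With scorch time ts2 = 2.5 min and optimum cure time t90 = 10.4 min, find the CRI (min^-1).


CRI = 100 / (t90 - ts2)
= 100 / (10.4 - 2.5)
= 100 / 7.9
= 12.66 min^-1

12.66 min^-1


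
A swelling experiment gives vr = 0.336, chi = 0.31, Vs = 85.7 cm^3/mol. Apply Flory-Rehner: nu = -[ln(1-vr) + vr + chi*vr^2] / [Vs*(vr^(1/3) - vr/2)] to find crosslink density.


ln(1 - vr) = ln(1 - 0.336) = -0.4095
Numerator = -((-0.4095) + 0.336 + 0.31 * 0.336^2) = 0.0385
Denominator = 85.7 * (0.336^(1/3) - 0.336/2) = 45.1815
nu = 0.0385 / 45.1815 = 8.5157e-04 mol/cm^3

8.5157e-04 mol/cm^3


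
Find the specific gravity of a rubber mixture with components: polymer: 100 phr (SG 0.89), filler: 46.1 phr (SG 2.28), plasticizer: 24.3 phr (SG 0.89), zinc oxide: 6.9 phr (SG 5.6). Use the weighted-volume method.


Sum of weights = 177.3
Volume contributions:
  polymer: 100/0.89 = 112.3596
  filler: 46.1/2.28 = 20.2193
  plasticizer: 24.3/0.89 = 27.3034
  zinc oxide: 6.9/5.6 = 1.2321
Sum of volumes = 161.1144
SG = 177.3 / 161.1144 = 1.1

SG = 1.1


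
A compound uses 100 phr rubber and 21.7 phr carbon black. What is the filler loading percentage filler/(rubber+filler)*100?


Filler % = filler / (rubber + filler) * 100
= 21.7 / (100 + 21.7) * 100
= 21.7 / 121.7 * 100
= 17.83%

17.83%


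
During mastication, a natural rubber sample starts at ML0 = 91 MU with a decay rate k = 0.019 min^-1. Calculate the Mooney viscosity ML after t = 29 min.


ML = ML0 * exp(-k * t)
ML = 91 * exp(-0.019 * 29)
ML = 91 * 0.5764
ML = 52.45 MU

52.45 MU


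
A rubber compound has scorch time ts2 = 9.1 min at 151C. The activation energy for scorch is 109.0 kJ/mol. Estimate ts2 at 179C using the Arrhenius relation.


Convert temperatures: T1 = 151 + 273.15 = 424.15 K, T2 = 179 + 273.15 = 452.15 K
ts2_new = 9.1 * exp(109000 / 8.314 * (1/452.15 - 1/424.15))
1/T2 - 1/T1 = -1.4600e-04
ts2_new = 1.34 min

1.34 min


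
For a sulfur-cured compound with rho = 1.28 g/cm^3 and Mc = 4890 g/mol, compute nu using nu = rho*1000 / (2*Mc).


nu = rho * 1000 / (2 * Mc)
nu = 1.28 * 1000 / (2 * 4890)
nu = 1280.0 / 9780
nu = 0.1309 mol/L

0.1309 mol/L


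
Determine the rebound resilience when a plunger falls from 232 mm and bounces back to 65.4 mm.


Resilience = h_rebound / h_drop * 100
= 65.4 / 232 * 100
= 28.2%

28.2%


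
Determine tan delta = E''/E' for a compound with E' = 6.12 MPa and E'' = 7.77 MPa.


tan delta = E'' / E'
= 7.77 / 6.12
= 1.2696

tan delta = 1.2696


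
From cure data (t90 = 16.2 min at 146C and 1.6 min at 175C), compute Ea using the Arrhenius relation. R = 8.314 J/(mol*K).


T1 = 419.15 K, T2 = 448.15 K
1/T1 - 1/T2 = 1.5439e-04
ln(t1/t2) = ln(16.2/1.6) = 2.3150
Ea = 8.314 * 2.3150 / 1.5439e-04 = 124668.6673 J/mol
Ea = 124.67 kJ/mol

124.67 kJ/mol


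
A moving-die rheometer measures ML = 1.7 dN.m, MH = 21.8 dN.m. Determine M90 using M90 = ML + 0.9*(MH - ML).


M90 = ML + 0.9 * (MH - ML)
M90 = 1.7 + 0.9 * (21.8 - 1.7)
M90 = 1.7 + 0.9 * 20.1
M90 = 19.79 dN.m

19.79 dN.m


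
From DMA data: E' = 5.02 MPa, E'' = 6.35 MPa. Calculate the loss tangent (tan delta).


tan delta = E'' / E'
= 6.35 / 5.02
= 1.2649

tan delta = 1.2649


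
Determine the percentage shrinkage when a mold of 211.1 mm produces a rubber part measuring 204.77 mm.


Shrinkage = (mold - part) / mold * 100
= (211.1 - 204.77) / 211.1 * 100
= 6.33 / 211.1 * 100
= 3.0%

3.0%


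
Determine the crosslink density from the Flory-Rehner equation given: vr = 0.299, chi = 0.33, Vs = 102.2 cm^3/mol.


ln(1 - vr) = ln(1 - 0.299) = -0.3552
Numerator = -((-0.3552) + 0.299 + 0.33 * 0.299^2) = 0.0267
Denominator = 102.2 * (0.299^(1/3) - 0.299/2) = 53.0610
nu = 0.0267 / 53.0610 = 5.0404e-04 mol/cm^3

5.0404e-04 mol/cm^3


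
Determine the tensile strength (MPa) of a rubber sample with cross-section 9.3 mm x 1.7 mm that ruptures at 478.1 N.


Area = width * thickness = 9.3 * 1.7 = 15.81 mm^2
TS = force / area = 478.1 / 15.81 = 30.24 MPa

30.24 MPa


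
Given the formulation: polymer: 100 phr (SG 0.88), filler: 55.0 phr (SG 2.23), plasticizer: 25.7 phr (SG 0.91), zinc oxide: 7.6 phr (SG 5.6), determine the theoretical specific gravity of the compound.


Sum of weights = 188.3
Volume contributions:
  polymer: 100/0.88 = 113.6364
  filler: 55.0/2.23 = 24.6637
  plasticizer: 25.7/0.91 = 28.2418
  zinc oxide: 7.6/5.6 = 1.3571
Sum of volumes = 167.8989
SG = 188.3 / 167.8989 = 1.122

SG = 1.122


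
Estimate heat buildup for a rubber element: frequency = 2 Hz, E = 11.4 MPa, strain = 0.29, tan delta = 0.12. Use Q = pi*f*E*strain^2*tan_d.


Q = pi * f * E * strain^2 * tan_d
= pi * 2 * 11.4 * 0.29^2 * 0.12
= pi * 2 * 11.4 * 0.0841 * 0.12
= 0.7229

Q = 0.7229


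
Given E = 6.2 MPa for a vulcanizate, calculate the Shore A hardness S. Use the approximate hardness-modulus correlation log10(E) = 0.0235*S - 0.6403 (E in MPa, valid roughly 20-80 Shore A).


log10(E) = 0.0235*S - 0.6403  =>  S = (log10(E) + 0.6403) / 0.0235
log10(6.2) = 0.792392
S = (0.792392 + 0.6403) / 0.0235 = 1.432692 / 0.0235
S = 61.0

Shore A = 61.0


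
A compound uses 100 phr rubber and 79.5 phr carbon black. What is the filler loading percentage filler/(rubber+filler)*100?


Filler % = filler / (rubber + filler) * 100
= 79.5 / (100 + 79.5) * 100
= 79.5 / 179.5 * 100
= 44.29%

44.29%


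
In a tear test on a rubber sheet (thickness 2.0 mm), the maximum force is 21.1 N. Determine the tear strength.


Tear strength = force / thickness
= 21.1 / 2.0
= 10.55 N/mm

10.55 N/mm


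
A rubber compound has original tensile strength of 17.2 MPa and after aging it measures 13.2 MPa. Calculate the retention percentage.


Retention = aged / original * 100
= 13.2 / 17.2 * 100
= 76.7%

76.7%


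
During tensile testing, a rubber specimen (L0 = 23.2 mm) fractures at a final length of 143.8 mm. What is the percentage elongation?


Elongation = (Lf - L0) / L0 * 100
= (143.8 - 23.2) / 23.2 * 100
= 120.6 / 23.2 * 100
= 519.8%

519.8%


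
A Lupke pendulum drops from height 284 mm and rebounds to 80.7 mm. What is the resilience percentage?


Resilience = h_rebound / h_drop * 100
= 80.7 / 284 * 100
= 28.4%

28.4%


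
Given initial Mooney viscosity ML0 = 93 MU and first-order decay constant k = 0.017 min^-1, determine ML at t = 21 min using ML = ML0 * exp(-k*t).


ML = ML0 * exp(-k * t)
ML = 93 * exp(-0.017 * 21)
ML = 93 * 0.6998
ML = 65.08 MU

65.08 MU


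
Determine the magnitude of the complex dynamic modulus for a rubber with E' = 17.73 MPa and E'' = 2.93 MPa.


|E*| = sqrt(E'^2 + E''^2)
= sqrt(17.73^2 + 2.93^2)
= sqrt(314.3529 + 8.5849)
= 17.97 MPa

17.97 MPa


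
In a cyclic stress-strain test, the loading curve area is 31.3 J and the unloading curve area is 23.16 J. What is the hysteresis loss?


Hysteresis loss = loading - unloading
= 31.3 - 23.16
= 8.14 J

8.14 J


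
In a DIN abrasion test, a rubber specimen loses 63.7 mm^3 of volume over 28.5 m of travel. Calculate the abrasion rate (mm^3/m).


Rate = volume_loss / distance
= 63.7 / 28.5
= 2.235 mm^3/m

2.235 mm^3/m


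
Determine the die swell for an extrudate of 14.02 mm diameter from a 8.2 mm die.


Die swell ratio = D_extrudate / D_die
= 14.02 / 8.2
= 1.71

Die swell = 1.71


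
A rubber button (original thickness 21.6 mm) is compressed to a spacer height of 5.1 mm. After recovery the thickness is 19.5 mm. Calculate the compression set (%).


CS = (t0 - recovered) / (t0 - ts) * 100
= (21.6 - 19.5) / (21.6 - 5.1) * 100
= 2.1 / 16.5 * 100
= 12.7%

12.7%


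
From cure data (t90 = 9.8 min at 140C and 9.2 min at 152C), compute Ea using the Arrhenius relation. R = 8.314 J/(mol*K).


T1 = 413.15 K, T2 = 425.15 K
1/T1 - 1/T2 = 6.8317e-05
ln(t1/t2) = ln(9.8/9.2) = 0.0632
Ea = 8.314 * 0.0632 / 6.8317e-05 = 7688.6623 J/mol
Ea = 7.69 kJ/mol

7.69 kJ/mol


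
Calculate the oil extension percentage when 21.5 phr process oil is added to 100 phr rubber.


Oil % = oil / (100 + oil) * 100
= 21.5 / (100 + 21.5) * 100
= 21.5 / 121.5 * 100
= 17.7%

17.7%


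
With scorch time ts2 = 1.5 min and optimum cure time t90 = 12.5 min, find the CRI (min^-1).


CRI = 100 / (t90 - ts2)
= 100 / (12.5 - 1.5)
= 100 / 11.0
= 9.09 min^-1

9.09 min^-1


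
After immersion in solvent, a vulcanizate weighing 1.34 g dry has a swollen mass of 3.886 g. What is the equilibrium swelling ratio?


Q = W_swollen / W_dry
Q = 3.886 / 1.34
Q = 2.9

Q = 2.9


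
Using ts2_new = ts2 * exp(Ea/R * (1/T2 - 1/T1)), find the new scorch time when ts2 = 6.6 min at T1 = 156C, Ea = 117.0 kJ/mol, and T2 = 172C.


Convert temperatures: T1 = 156 + 273.15 = 429.15 K, T2 = 172 + 273.15 = 445.15 K
ts2_new = 6.6 * exp(117000 / 8.314 * (1/445.15 - 1/429.15))
1/T2 - 1/T1 = -8.3754e-05
ts2_new = 2.03 min

2.03 min


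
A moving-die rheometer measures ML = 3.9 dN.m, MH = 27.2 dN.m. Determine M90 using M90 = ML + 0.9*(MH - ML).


M90 = ML + 0.9 * (MH - ML)
M90 = 3.9 + 0.9 * (27.2 - 3.9)
M90 = 3.9 + 0.9 * 23.3
M90 = 24.87 dN.m

24.87 dN.m


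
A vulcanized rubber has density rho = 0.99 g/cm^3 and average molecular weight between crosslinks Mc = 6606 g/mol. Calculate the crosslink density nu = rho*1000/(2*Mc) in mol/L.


nu = rho * 1000 / (2 * Mc)
nu = 0.99 * 1000 / (2 * 6606)
nu = 990.0 / 13212
nu = 0.0749 mol/L

0.0749 mol/L


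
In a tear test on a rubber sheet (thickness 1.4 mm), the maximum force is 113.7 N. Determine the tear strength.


Tear strength = force / thickness
= 113.7 / 1.4
= 81.21 N/mm

81.21 N/mm


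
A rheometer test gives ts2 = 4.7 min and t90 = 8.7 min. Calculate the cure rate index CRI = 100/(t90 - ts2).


CRI = 100 / (t90 - ts2)
= 100 / (8.7 - 4.7)
= 100 / 4.0
= 25.0 min^-1

25.0 min^-1


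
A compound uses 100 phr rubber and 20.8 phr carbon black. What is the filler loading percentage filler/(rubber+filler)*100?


Filler % = filler / (rubber + filler) * 100
= 20.8 / (100 + 20.8) * 100
= 20.8 / 120.8 * 100
= 17.22%

17.22%


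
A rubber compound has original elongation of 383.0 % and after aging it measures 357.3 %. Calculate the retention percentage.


Retention = aged / original * 100
= 357.3 / 383.0 * 100
= 93.3%

93.3%


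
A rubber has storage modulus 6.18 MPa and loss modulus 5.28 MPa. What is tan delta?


tan delta = E'' / E'
= 5.28 / 6.18
= 0.8544

tan delta = 0.8544


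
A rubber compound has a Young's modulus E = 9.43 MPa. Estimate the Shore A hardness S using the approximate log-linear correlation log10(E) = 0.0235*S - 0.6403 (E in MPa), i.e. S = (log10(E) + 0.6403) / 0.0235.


log10(E) = 0.0235*S - 0.6403  =>  S = (log10(E) + 0.6403) / 0.0235
log10(9.43) = 0.974512
S = (0.974512 + 0.6403) / 0.0235 = 1.614812 / 0.0235
S = 68.7

Shore A = 68.7


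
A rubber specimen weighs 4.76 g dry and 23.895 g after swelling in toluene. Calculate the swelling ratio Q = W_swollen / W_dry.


Q = W_swollen / W_dry
Q = 23.895 / 4.76
Q = 5.02

Q = 5.02


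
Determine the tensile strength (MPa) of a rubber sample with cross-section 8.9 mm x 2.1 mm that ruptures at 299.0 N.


Area = width * thickness = 8.9 * 2.1 = 18.69 mm^2
TS = force / area = 299.0 / 18.69 = 16.0 MPa

16.0 MPa


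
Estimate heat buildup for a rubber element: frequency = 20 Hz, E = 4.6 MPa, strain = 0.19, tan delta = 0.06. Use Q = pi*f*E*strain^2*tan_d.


Q = pi * f * E * strain^2 * tan_d
= pi * 20 * 4.6 * 0.19^2 * 0.06
= pi * 20 * 4.6 * 0.0361 * 0.06
= 0.6260

Q = 0.6260


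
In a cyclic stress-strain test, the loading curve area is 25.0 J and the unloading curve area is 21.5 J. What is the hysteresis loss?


Hysteresis loss = loading - unloading
= 25.0 - 21.5
= 3.5 J

3.5 J


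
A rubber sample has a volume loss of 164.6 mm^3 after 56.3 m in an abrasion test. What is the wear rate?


Rate = volume_loss / distance
= 164.6 / 56.3
= 2.924 mm^3/m

2.924 mm^3/m


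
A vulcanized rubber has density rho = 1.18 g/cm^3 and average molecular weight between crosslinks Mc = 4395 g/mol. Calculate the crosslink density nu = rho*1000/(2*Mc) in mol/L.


nu = rho * 1000 / (2 * Mc)
nu = 1.18 * 1000 / (2 * 4395)
nu = 1180.0 / 8790
nu = 0.1342 mol/L

0.1342 mol/L


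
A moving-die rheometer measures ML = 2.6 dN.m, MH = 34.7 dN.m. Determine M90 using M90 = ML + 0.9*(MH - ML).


M90 = ML + 0.9 * (MH - ML)
M90 = 2.6 + 0.9 * (34.7 - 2.6)
M90 = 2.6 + 0.9 * 32.1
M90 = 31.49 dN.m

31.49 dN.m


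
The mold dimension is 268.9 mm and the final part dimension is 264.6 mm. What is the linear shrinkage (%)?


Shrinkage = (mold - part) / mold * 100
= (268.9 - 264.6) / 268.9 * 100
= 4.3 / 268.9 * 100
= 1.6%

1.6%


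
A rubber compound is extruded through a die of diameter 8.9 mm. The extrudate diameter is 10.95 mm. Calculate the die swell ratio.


Die swell ratio = D_extrudate / D_die
= 10.95 / 8.9
= 1.23

Die swell = 1.23


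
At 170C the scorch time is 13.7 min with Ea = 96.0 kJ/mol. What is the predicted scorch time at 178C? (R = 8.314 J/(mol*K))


Convert temperatures: T1 = 170 + 273.15 = 443.15 K, T2 = 178 + 273.15 = 451.15 K
ts2_new = 13.7 * exp(96000 / 8.314 * (1/451.15 - 1/443.15))
1/T2 - 1/T1 = -4.0015e-05
ts2_new = 8.63 min

8.63 min


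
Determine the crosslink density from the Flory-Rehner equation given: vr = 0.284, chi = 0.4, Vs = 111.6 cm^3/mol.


ln(1 - vr) = ln(1 - 0.284) = -0.3341
Numerator = -((-0.3341) + 0.284 + 0.4 * 0.284^2) = 0.0178
Denominator = 111.6 * (0.284^(1/3) - 0.284/2) = 57.5090
nu = 0.0178 / 57.5090 = 3.0974e-04 mol/cm^3

3.0974e-04 mol/cm^3


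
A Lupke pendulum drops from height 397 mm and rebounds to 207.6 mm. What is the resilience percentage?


Resilience = h_rebound / h_drop * 100
= 207.6 / 397 * 100
= 52.3%

52.3%


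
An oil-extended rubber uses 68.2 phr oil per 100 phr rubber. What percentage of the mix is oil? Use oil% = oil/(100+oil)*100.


Oil % = oil / (100 + oil) * 100
= 68.2 / (100 + 68.2) * 100
= 68.2 / 168.2 * 100
= 40.55%

40.55%


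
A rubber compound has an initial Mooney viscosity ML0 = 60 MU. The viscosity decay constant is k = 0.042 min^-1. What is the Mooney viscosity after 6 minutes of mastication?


ML = ML0 * exp(-k * t)
ML = 60 * exp(-0.042 * 6)
ML = 60 * 0.7772
ML = 46.63 MU

46.63 MU


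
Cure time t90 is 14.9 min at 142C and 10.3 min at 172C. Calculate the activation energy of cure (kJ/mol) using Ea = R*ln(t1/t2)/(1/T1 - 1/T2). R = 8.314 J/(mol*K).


T1 = 415.15 K, T2 = 445.15 K
1/T1 - 1/T2 = 1.6233e-04
ln(t1/t2) = ln(14.9/10.3) = 0.3692
Ea = 8.314 * 0.3692 / 1.6233e-04 = 18909.5959 J/mol
Ea = 18.91 kJ/mol

18.91 kJ/mol


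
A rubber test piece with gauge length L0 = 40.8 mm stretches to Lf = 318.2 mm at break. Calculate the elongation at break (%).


Elongation = (Lf - L0) / L0 * 100
= (318.2 - 40.8) / 40.8 * 100
= 277.4 / 40.8 * 100
= 679.9%

679.9%


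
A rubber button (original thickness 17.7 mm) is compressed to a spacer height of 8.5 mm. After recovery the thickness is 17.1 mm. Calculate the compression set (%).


CS = (t0 - recovered) / (t0 - ts) * 100
= (17.7 - 17.1) / (17.7 - 8.5) * 100
= 0.6 / 9.2 * 100
= 6.5%

6.5%


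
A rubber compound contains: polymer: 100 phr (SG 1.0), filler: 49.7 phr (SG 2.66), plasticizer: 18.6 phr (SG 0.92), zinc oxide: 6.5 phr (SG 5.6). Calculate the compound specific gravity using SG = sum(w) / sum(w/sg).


Sum of weights = 174.8
Volume contributions:
  polymer: 100/1.0 = 100.0000
  filler: 49.7/2.66 = 18.6842
  plasticizer: 18.6/0.92 = 20.2174
  zinc oxide: 6.5/5.6 = 1.1607
Sum of volumes = 140.0623
SG = 174.8 / 140.0623 = 1.248

SG = 1.248


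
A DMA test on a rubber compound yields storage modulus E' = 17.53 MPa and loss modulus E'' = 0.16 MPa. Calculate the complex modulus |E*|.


|E*| = sqrt(E'^2 + E''^2)
= sqrt(17.53^2 + 0.16^2)
= sqrt(307.3009 + 0.0256)
= 17.531 MPa

17.531 MPa


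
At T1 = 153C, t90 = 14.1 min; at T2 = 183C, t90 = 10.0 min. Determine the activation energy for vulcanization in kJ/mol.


T1 = 426.15 K, T2 = 456.15 K
1/T1 - 1/T2 = 1.5433e-04
ln(t1/t2) = ln(14.1/10.0) = 0.3436
Ea = 8.314 * 0.3436 / 1.5433e-04 = 18509.6872 J/mol
Ea = 18.51 kJ/mol

18.51 kJ/mol


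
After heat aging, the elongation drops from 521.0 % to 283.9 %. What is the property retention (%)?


Retention = aged / original * 100
= 283.9 / 521.0 * 100
= 54.5%

54.5%


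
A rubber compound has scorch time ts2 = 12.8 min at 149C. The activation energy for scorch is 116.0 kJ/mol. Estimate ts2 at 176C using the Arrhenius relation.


Convert temperatures: T1 = 149 + 273.15 = 422.15 K, T2 = 176 + 273.15 = 449.15 K
ts2_new = 12.8 * exp(116000 / 8.314 * (1/449.15 - 1/422.15))
1/T2 - 1/T1 = -1.4240e-04
ts2_new = 1.76 min

1.76 min


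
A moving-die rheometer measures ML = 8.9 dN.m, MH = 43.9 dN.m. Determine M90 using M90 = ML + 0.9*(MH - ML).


M90 = ML + 0.9 * (MH - ML)
M90 = 8.9 + 0.9 * (43.9 - 8.9)
M90 = 8.9 + 0.9 * 35.0
M90 = 40.4 dN.m

40.4 dN.m


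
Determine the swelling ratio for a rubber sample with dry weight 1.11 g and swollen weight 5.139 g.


Q = W_swollen / W_dry
Q = 5.139 / 1.11
Q = 4.63

Q = 4.63


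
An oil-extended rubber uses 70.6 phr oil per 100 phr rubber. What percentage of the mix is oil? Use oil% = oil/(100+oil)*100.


Oil % = oil / (100 + oil) * 100
= 70.6 / (100 + 70.6) * 100
= 70.6 / 170.6 * 100
= 41.38%

41.38%


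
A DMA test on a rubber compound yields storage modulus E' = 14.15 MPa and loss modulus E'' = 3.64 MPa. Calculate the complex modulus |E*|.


|E*| = sqrt(E'^2 + E''^2)
= sqrt(14.15^2 + 3.64^2)
= sqrt(200.2225 + 13.2496)
= 14.611 MPa

14.611 MPa


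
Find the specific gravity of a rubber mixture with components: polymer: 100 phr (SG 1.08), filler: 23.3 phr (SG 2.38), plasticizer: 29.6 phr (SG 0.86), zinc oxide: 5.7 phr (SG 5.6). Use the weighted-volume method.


Sum of weights = 158.6
Volume contributions:
  polymer: 100/1.08 = 92.5926
  filler: 23.3/2.38 = 9.7899
  plasticizer: 29.6/0.86 = 34.4186
  zinc oxide: 5.7/5.6 = 1.0179
Sum of volumes = 137.8190
SG = 158.6 / 137.8190 = 1.151

SG = 1.151


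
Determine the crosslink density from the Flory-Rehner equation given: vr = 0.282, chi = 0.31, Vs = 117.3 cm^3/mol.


ln(1 - vr) = ln(1 - 0.282) = -0.3313
Numerator = -((-0.3313) + 0.282 + 0.31 * 0.282^2) = 0.0246
Denominator = 117.3 * (0.282^(1/3) - 0.282/2) = 60.3822
nu = 0.0246 / 60.3822 = 4.0796e-04 mol/cm^3

4.0796e-04 mol/cm^3


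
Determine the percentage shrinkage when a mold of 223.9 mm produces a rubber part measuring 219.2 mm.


Shrinkage = (mold - part) / mold * 100
= (223.9 - 219.2) / 223.9 * 100
= 4.7 / 223.9 * 100
= 2.1%

2.1%


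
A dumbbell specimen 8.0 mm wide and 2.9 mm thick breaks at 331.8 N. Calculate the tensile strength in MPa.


Area = width * thickness = 8.0 * 2.9 = 23.2 mm^2
TS = force / area = 331.8 / 23.2 = 14.3 MPa

14.3 MPa


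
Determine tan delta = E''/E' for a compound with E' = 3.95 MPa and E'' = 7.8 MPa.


tan delta = E'' / E'
= 7.8 / 3.95
= 1.9747

tan delta = 1.9747


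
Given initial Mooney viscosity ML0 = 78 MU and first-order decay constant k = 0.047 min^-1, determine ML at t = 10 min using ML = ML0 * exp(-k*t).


ML = ML0 * exp(-k * t)
ML = 78 * exp(-0.047 * 10)
ML = 78 * 0.6250
ML = 48.75 MU

48.75 MU


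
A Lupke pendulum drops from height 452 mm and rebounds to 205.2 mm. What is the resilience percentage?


Resilience = h_rebound / h_drop * 100
= 205.2 / 452 * 100
= 45.4%

45.4%


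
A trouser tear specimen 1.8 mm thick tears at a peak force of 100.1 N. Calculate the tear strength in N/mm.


Tear strength = force / thickness
= 100.1 / 1.8
= 55.61 N/mm

55.61 N/mm


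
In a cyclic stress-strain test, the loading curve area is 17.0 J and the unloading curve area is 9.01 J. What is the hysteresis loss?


Hysteresis loss = loading - unloading
= 17.0 - 9.01
= 7.99 J

7.99 J


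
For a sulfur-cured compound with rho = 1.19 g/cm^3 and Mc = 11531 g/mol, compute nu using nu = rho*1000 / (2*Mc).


nu = rho * 1000 / (2 * Mc)
nu = 1.19 * 1000 / (2 * 11531)
nu = 1190.0 / 23062
nu = 0.0516 mol/L

0.0516 mol/L


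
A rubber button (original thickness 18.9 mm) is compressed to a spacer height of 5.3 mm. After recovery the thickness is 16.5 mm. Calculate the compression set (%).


CS = (t0 - recovered) / (t0 - ts) * 100
= (18.9 - 16.5) / (18.9 - 5.3) * 100
= 2.4 / 13.6 * 100
= 17.6%

17.6%


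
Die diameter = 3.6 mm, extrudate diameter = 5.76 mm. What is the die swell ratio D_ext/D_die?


Die swell ratio = D_extrudate / D_die
= 5.76 / 3.6
= 1.6

Die swell = 1.6


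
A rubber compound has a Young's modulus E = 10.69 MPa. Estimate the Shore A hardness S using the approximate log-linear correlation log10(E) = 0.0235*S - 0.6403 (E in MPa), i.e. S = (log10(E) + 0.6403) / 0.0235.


log10(E) = 0.0235*S - 0.6403  =>  S = (log10(E) + 0.6403) / 0.0235
log10(10.69) = 1.028978
S = (1.028978 + 0.6403) / 0.0235 = 1.669278 / 0.0235
S = 71.0

Shore A = 71.0


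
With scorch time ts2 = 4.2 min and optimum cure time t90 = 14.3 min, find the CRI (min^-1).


CRI = 100 / (t90 - ts2)
= 100 / (14.3 - 4.2)
= 100 / 10.1
= 9.9 min^-1

9.9 min^-1


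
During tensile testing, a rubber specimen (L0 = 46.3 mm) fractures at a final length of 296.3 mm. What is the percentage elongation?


Elongation = (Lf - L0) / L0 * 100
= (296.3 - 46.3) / 46.3 * 100
= 250.0 / 46.3 * 100
= 540.0%

540.0%


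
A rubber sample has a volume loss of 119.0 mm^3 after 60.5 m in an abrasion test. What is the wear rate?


Rate = volume_loss / distance
= 119.0 / 60.5
= 1.967 mm^3/m

1.967 mm^3/m


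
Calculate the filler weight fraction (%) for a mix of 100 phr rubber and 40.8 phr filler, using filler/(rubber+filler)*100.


Filler % = filler / (rubber + filler) * 100
= 40.8 / (100 + 40.8) * 100
= 40.8 / 140.8 * 100
= 28.98%

28.98%


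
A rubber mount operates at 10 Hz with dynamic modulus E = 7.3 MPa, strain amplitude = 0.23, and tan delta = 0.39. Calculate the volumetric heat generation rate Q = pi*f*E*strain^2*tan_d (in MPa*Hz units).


Q = pi * f * E * strain^2 * tan_d
= pi * 10 * 7.3 * 0.23^2 * 0.39
= pi * 10 * 7.3 * 0.0529 * 0.39
= 4.7314

Q = 4.7314


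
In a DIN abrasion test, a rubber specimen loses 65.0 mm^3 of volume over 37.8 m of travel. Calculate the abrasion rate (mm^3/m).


Rate = volume_loss / distance
= 65.0 / 37.8
= 1.72 mm^3/m

1.72 mm^3/m


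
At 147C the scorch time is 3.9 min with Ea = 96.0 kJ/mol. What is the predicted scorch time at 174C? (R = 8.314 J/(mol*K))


Convert temperatures: T1 = 147 + 273.15 = 420.15 K, T2 = 174 + 273.15 = 447.15 K
ts2_new = 3.9 * exp(96000 / 8.314 * (1/447.15 - 1/420.15))
1/T2 - 1/T1 = -1.4372e-04
ts2_new = 0.74 min

0.74 min


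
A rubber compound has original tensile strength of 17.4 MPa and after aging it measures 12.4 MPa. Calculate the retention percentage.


Retention = aged / original * 100
= 12.4 / 17.4 * 100
= 71.3%

71.3%


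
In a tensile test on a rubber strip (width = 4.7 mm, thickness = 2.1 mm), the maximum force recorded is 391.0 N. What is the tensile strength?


Area = width * thickness = 4.7 * 2.1 = 9.87 mm^2
TS = force / area = 391.0 / 9.87 = 39.61 MPa

39.61 MPa


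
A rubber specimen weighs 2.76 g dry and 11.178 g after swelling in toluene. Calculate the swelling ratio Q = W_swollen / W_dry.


Q = W_swollen / W_dry
Q = 11.178 / 2.76
Q = 4.05

Q = 4.05


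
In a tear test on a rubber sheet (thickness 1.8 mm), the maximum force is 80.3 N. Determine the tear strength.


Tear strength = force / thickness
= 80.3 / 1.8
= 44.61 N/mm

44.61 N/mm


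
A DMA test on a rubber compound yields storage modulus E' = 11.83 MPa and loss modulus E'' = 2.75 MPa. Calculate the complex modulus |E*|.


|E*| = sqrt(E'^2 + E''^2)
= sqrt(11.83^2 + 2.75^2)
= sqrt(139.9489 + 7.5625)
= 12.145 MPa

12.145 MPa


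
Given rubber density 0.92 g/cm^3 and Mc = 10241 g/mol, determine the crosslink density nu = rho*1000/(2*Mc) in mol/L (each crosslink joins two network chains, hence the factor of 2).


nu = rho * 1000 / (2 * Mc)
nu = 0.92 * 1000 / (2 * 10241)
nu = 920.0 / 20482
nu = 0.0449 mol/L

0.0449 mol/L


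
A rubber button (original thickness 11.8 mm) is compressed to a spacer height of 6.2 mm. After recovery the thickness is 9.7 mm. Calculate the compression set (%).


CS = (t0 - recovered) / (t0 - ts) * 100
= (11.8 - 9.7) / (11.8 - 6.2) * 100
= 2.1 / 5.6 * 100
= 37.5%

37.5%


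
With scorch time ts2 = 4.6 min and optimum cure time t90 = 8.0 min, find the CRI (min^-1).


CRI = 100 / (t90 - ts2)
= 100 / (8.0 - 4.6)
= 100 / 3.4
= 29.41 min^-1

29.41 min^-1


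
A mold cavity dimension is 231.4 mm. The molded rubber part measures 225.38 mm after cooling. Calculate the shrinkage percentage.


Shrinkage = (mold - part) / mold * 100
= (231.4 - 225.38) / 231.4 * 100
= 6.02 / 231.4 * 100
= 2.6%

2.6%


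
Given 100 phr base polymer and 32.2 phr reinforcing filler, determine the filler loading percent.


Filler % = filler / (rubber + filler) * 100
= 32.2 / (100 + 32.2) * 100
= 32.2 / 132.2 * 100
= 24.36%

24.36%


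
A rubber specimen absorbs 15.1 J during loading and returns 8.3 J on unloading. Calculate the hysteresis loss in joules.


Hysteresis loss = loading - unloading
= 15.1 - 8.3
= 6.8 J

6.8 J


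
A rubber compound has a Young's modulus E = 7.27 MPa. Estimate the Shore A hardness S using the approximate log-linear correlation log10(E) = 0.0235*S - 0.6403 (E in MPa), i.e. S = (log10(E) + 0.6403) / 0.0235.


log10(E) = 0.0235*S - 0.6403  =>  S = (log10(E) + 0.6403) / 0.0235
log10(7.27) = 0.861534
S = (0.861534 + 0.6403) / 0.0235 = 1.501834 / 0.0235
S = 63.9

Shore A = 63.9


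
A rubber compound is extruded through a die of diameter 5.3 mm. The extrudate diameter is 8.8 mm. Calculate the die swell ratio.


Die swell ratio = D_extrudate / D_die
= 8.8 / 5.3
= 1.66

Die swell = 1.66


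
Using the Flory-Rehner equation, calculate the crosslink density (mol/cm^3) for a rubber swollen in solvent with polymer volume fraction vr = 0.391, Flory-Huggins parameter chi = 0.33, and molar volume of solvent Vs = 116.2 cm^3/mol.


ln(1 - vr) = ln(1 - 0.391) = -0.4959
Numerator = -((-0.4959) + 0.391 + 0.33 * 0.391^2) = 0.0545
Denominator = 116.2 * (0.391^(1/3) - 0.391/2) = 62.2528
nu = 0.0545 / 62.2528 = 8.7524e-04 mol/cm^3

8.7524e-04 mol/cm^3


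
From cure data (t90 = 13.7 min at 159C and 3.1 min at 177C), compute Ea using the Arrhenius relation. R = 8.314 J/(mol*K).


T1 = 432.15 K, T2 = 450.15 K
1/T1 - 1/T2 = 9.2530e-05
ln(t1/t2) = ln(13.7/3.1) = 1.4860
Ea = 8.314 * 1.4860 / 9.2530e-05 = 133519.9808 J/mol
Ea = 133.52 kJ/mol

133.52 kJ/mol


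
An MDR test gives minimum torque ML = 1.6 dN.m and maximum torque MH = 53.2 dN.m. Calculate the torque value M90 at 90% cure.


M90 = ML + 0.9 * (MH - ML)
M90 = 1.6 + 0.9 * (53.2 - 1.6)
M90 = 1.6 + 0.9 * 51.6
M90 = 48.04 dN.m

48.04 dN.m


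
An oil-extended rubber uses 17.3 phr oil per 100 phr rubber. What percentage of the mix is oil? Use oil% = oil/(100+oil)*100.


Oil % = oil / (100 + oil) * 100
= 17.3 / (100 + 17.3) * 100
= 17.3 / 117.3 * 100
= 14.75%

14.75%


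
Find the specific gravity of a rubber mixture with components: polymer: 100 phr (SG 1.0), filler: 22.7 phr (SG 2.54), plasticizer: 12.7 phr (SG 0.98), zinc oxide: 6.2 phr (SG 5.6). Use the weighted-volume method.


Sum of weights = 141.6
Volume contributions:
  polymer: 100/1.0 = 100.0000
  filler: 22.7/2.54 = 8.9370
  plasticizer: 12.7/0.98 = 12.9592
  zinc oxide: 6.2/5.6 = 1.1071
Sum of volumes = 123.0033
SG = 141.6 / 123.0033 = 1.151

SG = 1.151


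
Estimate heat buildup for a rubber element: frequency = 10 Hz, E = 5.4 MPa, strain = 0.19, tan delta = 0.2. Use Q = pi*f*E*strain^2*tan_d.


Q = pi * f * E * strain^2 * tan_d
= pi * 10 * 5.4 * 0.19^2 * 0.2
= pi * 10 * 5.4 * 0.0361 * 0.2
= 1.2248

Q = 1.2248


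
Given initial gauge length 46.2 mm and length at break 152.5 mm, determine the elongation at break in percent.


Elongation = (Lf - L0) / L0 * 100
= (152.5 - 46.2) / 46.2 * 100
= 106.3 / 46.2 * 100
= 230.1%

230.1%


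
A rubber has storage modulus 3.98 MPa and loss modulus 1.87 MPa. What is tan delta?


tan delta = E'' / E'
= 1.87 / 3.98
= 0.4698

tan delta = 0.4698


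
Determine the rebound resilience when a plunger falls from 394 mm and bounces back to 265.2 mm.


Resilience = h_rebound / h_drop * 100
= 265.2 / 394 * 100
= 67.3%

67.3%


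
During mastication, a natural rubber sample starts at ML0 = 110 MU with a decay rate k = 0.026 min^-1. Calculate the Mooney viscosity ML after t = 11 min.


ML = ML0 * exp(-k * t)
ML = 110 * exp(-0.026 * 11)
ML = 110 * 0.7513
ML = 82.64 MU

82.64 MU


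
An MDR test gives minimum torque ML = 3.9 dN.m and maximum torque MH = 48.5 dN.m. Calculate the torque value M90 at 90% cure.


M90 = ML + 0.9 * (MH - ML)
M90 = 3.9 + 0.9 * (48.5 - 3.9)
M90 = 3.9 + 0.9 * 44.6
M90 = 44.04 dN.m

44.04 dN.m


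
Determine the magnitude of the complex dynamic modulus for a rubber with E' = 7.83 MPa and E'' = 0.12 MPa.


|E*| = sqrt(E'^2 + E''^2)
= sqrt(7.83^2 + 0.12^2)
= sqrt(61.3089 + 0.0144)
= 7.831 MPa

7.831 MPa


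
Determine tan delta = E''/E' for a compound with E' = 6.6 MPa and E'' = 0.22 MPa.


tan delta = E'' / E'
= 0.22 / 6.6
= 0.0333

tan delta = 0.0333


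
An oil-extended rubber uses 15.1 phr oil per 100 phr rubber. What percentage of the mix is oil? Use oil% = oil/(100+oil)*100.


Oil % = oil / (100 + oil) * 100
= 15.1 / (100 + 15.1) * 100
= 15.1 / 115.1 * 100
= 13.12%

13.12%


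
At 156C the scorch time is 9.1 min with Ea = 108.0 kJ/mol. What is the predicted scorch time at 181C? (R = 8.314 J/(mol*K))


Convert temperatures: T1 = 156 + 273.15 = 429.15 K, T2 = 181 + 273.15 = 454.15 K
ts2_new = 9.1 * exp(108000 / 8.314 * (1/454.15 - 1/429.15))
1/T2 - 1/T1 = -1.2827e-04
ts2_new = 1.72 min

1.72 min


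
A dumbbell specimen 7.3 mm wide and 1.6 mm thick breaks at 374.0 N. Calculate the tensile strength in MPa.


Area = width * thickness = 7.3 * 1.6 = 11.68 mm^2
TS = force / area = 374.0 / 11.68 = 32.02 MPa

32.02 MPa


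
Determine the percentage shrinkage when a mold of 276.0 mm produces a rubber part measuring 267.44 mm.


Shrinkage = (mold - part) / mold * 100
= (276.0 - 267.44) / 276.0 * 100
= 8.56 / 276.0 * 100
= 3.1%

3.1%


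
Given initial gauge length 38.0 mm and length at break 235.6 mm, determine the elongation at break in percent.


Elongation = (Lf - L0) / L0 * 100
= (235.6 - 38.0) / 38.0 * 100
= 197.6 / 38.0 * 100
= 520.0%

520.0%


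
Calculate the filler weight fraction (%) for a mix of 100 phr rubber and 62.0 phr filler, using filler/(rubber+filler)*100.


Filler % = filler / (rubber + filler) * 100
= 62.0 / (100 + 62.0) * 100
= 62.0 / 162.0 * 100
= 38.27%

38.27%


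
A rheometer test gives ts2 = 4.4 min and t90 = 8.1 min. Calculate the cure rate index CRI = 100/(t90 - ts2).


CRI = 100 / (t90 - ts2)
= 100 / (8.1 - 4.4)
= 100 / 3.7
= 27.03 min^-1

27.03 min^-1


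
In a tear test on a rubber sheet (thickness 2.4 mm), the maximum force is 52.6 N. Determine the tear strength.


Tear strength = force / thickness
= 52.6 / 2.4
= 21.92 N/mm

21.92 N/mm


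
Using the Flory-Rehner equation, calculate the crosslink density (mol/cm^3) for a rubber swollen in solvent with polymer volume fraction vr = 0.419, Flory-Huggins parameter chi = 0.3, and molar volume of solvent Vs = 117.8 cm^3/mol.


ln(1 - vr) = ln(1 - 0.419) = -0.5430
Numerator = -((-0.5430) + 0.419 + 0.3 * 0.419^2) = 0.0713
Denominator = 117.8 * (0.419^(1/3) - 0.419/2) = 63.4697
nu = 0.0713 / 63.4697 = 0.0011 mol/cm^3

0.0011 mol/cm^3


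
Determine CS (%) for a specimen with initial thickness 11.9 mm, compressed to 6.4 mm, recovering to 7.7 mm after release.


CS = (t0 - recovered) / (t0 - ts) * 100
= (11.9 - 7.7) / (11.9 - 6.4) * 100
= 4.2 / 5.5 * 100
= 76.4%

76.4%


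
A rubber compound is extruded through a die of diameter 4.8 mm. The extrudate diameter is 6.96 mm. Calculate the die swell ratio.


Die swell ratio = D_extrudate / D_die
= 6.96 / 4.8
= 1.45

Die swell = 1.45


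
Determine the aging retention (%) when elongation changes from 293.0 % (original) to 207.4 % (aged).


Retention = aged / original * 100
= 207.4 / 293.0 * 100
= 70.8%

70.8%


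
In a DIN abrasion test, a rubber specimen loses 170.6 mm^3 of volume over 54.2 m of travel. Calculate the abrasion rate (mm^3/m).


Rate = volume_loss / distance
= 170.6 / 54.2
= 3.148 mm^3/m

3.148 mm^3/m


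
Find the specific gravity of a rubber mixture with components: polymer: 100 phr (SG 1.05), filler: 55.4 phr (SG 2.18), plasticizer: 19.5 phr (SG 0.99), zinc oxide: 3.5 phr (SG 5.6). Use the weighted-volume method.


Sum of weights = 178.4
Volume contributions:
  polymer: 100/1.05 = 95.2381
  filler: 55.4/2.18 = 25.4128
  plasticizer: 19.5/0.99 = 19.6970
  zinc oxide: 3.5/5.6 = 0.6250
Sum of volumes = 140.9729
SG = 178.4 / 140.9729 = 1.265

SG = 1.265


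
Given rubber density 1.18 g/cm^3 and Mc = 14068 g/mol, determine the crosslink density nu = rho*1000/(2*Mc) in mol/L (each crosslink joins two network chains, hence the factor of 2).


nu = rho * 1000 / (2 * Mc)
nu = 1.18 * 1000 / (2 * 14068)
nu = 1180.0 / 28136
nu = 0.0419 mol/L

0.0419 mol/L


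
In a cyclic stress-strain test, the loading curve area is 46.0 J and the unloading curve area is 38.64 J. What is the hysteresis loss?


Hysteresis loss = loading - unloading
= 46.0 - 38.64
= 7.36 J

7.36 J


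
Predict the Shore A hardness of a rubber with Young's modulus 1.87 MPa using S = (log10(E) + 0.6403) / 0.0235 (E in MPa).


log10(E) = 0.0235*S - 0.6403  =>  S = (log10(E) + 0.6403) / 0.0235
log10(1.87) = 0.271842
S = (0.271842 + 0.6403) / 0.0235 = 0.912142 / 0.0235
S = 38.8

Shore A = 38.8


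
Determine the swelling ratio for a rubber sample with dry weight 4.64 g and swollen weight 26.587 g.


Q = W_swollen / W_dry
Q = 26.587 / 4.64
Q = 5.73

Q = 5.73


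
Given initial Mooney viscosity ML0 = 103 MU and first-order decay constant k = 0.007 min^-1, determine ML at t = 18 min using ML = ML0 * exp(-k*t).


ML = ML0 * exp(-k * t)
ML = 103 * exp(-0.007 * 18)
ML = 103 * 0.8816
ML = 90.81 MU

90.81 MU


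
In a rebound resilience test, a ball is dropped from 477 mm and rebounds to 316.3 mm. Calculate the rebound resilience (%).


Resilience = h_rebound / h_drop * 100
= 316.3 / 477 * 100
= 66.3%

66.3%


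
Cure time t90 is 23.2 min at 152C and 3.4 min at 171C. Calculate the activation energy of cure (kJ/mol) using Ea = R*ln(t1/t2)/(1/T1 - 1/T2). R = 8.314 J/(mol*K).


T1 = 425.15 K, T2 = 444.15 K
1/T1 - 1/T2 = 1.0062e-04
ln(t1/t2) = ln(23.2/3.4) = 1.9204
Ea = 8.314 * 1.9204 / 1.0062e-04 = 158677.2738 J/mol
Ea = 158.68 kJ/mol

158.68 kJ/mol


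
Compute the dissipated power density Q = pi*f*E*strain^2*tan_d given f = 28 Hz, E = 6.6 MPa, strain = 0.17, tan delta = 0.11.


Q = pi * f * E * strain^2 * tan_d
= pi * 28 * 6.6 * 0.17^2 * 0.11
= pi * 28 * 6.6 * 0.0289 * 0.11
= 1.8456

Q = 1.8456


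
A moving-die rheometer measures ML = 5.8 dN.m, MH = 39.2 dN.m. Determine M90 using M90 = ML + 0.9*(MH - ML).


M90 = ML + 0.9 * (MH - ML)
M90 = 5.8 + 0.9 * (39.2 - 5.8)
M90 = 5.8 + 0.9 * 33.4
M90 = 35.86 dN.m

35.86 dN.m


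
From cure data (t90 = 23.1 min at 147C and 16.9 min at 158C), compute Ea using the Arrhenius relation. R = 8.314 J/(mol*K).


T1 = 420.15 K, T2 = 431.15 K
1/T1 - 1/T2 = 6.0724e-05
ln(t1/t2) = ln(23.1/16.9) = 0.3125
Ea = 8.314 * 0.3125 / 6.0724e-05 = 42788.4459 J/mol
Ea = 42.79 kJ/mol

42.79 kJ/mol


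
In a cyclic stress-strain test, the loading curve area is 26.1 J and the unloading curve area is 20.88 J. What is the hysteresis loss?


Hysteresis loss = loading - unloading
= 26.1 - 20.88
= 5.22 J

5.22 J


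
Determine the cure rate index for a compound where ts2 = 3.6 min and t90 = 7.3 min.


CRI = 100 / (t90 - ts2)
= 100 / (7.3 - 3.6)
= 100 / 3.7
= 27.03 min^-1

27.03 min^-1
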